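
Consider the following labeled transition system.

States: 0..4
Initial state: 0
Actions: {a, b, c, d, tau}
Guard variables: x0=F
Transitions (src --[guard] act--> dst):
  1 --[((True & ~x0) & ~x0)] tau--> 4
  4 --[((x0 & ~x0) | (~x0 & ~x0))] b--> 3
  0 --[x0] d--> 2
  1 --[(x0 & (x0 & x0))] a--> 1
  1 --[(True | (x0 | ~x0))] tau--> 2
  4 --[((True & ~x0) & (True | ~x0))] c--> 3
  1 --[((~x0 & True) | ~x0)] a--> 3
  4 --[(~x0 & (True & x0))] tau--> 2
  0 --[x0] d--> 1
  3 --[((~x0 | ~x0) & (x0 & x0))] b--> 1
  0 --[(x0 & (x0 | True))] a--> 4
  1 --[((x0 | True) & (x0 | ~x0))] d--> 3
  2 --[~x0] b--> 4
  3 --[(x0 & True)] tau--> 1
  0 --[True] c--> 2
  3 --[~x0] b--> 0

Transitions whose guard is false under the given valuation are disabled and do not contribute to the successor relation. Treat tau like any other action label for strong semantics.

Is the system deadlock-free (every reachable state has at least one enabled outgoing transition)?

Reach set: {0,2,3,4}
  0: c→2  [1 exit(s)]
  2: b→4  [1 exit(s)]
  3: b→0  [1 exit(s)]
  4: b→3  c→3  [2 exit(s)]

Answer: DEADLOCK-FREE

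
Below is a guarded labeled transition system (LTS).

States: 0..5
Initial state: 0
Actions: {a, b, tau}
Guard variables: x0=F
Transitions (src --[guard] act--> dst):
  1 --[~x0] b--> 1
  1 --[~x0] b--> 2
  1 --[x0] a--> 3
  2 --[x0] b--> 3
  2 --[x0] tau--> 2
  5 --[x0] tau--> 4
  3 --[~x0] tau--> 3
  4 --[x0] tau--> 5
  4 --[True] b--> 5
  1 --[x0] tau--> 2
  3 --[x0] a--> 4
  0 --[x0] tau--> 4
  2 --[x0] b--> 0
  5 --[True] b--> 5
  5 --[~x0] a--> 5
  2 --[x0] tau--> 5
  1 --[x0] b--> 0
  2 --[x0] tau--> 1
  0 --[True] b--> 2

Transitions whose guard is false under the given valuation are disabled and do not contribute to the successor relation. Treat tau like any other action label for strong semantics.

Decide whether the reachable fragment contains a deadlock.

Reach set: {0,2}
  0: b→2  [1 out]
  2: ∅  [STUCK]
Path to 2: b

Answer: DEADLOCK at state 2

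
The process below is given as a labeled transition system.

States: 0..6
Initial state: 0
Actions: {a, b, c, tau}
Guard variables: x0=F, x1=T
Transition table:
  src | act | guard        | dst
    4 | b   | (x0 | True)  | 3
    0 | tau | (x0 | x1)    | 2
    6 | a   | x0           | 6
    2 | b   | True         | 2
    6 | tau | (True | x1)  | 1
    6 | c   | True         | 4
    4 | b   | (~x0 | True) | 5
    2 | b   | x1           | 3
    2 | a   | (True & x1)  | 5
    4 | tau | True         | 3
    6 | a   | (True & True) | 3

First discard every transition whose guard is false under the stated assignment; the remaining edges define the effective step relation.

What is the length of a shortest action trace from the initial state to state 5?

Answer: 2

Analysis:
Breadth-first toward 5:
  Layer 0: {0}
  Layer 1: {2}
  Layer 2: {3,5}
depth(5)=2, e.g. tau·a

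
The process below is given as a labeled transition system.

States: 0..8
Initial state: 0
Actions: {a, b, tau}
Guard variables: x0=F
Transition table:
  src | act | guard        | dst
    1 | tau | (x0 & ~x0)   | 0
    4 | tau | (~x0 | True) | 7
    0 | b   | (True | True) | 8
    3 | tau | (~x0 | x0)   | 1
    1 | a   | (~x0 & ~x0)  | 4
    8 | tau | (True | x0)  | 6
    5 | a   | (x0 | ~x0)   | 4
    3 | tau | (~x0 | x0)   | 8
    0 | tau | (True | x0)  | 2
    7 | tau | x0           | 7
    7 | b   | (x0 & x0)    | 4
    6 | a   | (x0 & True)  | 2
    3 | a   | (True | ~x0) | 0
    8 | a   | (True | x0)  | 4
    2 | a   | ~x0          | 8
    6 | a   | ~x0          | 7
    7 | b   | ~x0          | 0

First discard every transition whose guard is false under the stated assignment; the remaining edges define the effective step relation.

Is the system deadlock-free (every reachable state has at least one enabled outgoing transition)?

Reach set: {0,2,4,6,7,8}
  0: b→8  tau→2  [2 out]
  2: a→8  [1 out]
  4: tau→7  [1 out]
  6: a→7  [1 out]
  7: b→0  [1 out]
  8: a→4  tau→6  [2 out]

Answer: DEADLOCK-FREE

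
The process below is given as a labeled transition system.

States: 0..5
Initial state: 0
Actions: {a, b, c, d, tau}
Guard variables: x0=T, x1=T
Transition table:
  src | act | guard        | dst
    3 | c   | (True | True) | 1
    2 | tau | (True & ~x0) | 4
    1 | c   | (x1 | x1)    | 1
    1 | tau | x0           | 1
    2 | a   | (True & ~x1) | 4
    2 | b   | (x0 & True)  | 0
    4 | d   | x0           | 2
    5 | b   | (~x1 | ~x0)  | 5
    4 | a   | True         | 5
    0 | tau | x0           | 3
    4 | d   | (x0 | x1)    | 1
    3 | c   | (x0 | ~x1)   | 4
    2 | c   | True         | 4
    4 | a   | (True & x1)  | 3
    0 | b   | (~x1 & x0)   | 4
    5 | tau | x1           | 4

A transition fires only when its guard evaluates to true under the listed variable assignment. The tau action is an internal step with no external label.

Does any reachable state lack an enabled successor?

Reach set: {0,1,2,3,4,5}
  0: tau→3  [1 exit(s)]
  1: c→1  tau→1  [2 exit(s)]
  2: b→0  c→4  [2 exit(s)]
  3: c→1  c→4  [2 exit(s)]
  4: a→3  a→5  d→1  d→2  [4 exit(s)]
  5: tau→4  [1 exit(s)]

Answer: DEADLOCK-FREE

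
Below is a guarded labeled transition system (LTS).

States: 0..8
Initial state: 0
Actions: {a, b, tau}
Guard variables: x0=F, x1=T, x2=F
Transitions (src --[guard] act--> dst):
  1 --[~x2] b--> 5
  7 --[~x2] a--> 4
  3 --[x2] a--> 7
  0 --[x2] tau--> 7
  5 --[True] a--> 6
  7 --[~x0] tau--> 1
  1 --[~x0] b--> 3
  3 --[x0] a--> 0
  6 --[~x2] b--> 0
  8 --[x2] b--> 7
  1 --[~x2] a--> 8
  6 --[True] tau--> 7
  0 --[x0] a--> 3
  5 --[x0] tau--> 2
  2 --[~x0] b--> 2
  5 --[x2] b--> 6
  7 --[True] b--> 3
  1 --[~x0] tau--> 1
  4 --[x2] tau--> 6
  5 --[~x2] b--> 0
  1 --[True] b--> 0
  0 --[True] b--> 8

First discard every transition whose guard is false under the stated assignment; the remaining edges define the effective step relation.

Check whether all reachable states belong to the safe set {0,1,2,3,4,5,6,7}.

Answer: INVARIANT VIOLATED at state 8

Analysis:
Allowed set {0,1,2,3,4,5,6,7}
R = {0,8}
  0: ok
  8: outside
witness against invariant: b → 8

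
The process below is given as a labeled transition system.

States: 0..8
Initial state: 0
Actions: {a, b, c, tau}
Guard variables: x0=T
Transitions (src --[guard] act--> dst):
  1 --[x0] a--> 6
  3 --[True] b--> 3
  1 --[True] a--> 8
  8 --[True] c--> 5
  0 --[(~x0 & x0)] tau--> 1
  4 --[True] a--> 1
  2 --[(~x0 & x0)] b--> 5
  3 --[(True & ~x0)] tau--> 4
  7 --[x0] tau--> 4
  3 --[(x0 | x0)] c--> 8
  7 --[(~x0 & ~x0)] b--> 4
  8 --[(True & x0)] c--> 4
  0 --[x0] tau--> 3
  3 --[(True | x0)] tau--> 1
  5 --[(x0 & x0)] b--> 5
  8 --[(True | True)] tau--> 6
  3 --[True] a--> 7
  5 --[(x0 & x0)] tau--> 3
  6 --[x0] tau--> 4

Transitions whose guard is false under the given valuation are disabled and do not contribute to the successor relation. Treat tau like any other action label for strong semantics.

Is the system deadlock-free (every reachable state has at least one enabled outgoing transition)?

Reach set: {0,1,3,4,5,6,7,8}
  0: tau→3  [1 out]
  1: a→6  a→8  [2 out]
  3: a→7  b→3  c→8  tau→1  [4 out]
  4: a→1  [1 out]
  5: b→5  tau→3  [2 out]
  6: tau→4  [1 out]
  7: tau→4  [1 out]
  8: c→4  c→5  tau→6  [3 out]

Answer: DEADLOCK-FREE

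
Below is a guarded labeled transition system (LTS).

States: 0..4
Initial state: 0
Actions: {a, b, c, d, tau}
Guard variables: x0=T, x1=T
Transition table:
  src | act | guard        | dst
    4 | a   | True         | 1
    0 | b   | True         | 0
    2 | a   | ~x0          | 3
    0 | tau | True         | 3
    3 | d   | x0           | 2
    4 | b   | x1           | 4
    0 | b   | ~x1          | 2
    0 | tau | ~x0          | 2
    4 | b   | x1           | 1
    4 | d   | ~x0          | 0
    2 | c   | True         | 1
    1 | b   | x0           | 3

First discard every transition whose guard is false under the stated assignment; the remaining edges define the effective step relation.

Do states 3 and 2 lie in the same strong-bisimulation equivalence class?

Answer: NOT BISIMILAR

Trace:
Compute ~ classes (split until stable):
  round 0: {{0,1,2,3,4}}
  round 1: {{0},{1},{2},{3},{4}}
Fixed point at round 2; 5 class(es).
[3]={3}  [2]={2}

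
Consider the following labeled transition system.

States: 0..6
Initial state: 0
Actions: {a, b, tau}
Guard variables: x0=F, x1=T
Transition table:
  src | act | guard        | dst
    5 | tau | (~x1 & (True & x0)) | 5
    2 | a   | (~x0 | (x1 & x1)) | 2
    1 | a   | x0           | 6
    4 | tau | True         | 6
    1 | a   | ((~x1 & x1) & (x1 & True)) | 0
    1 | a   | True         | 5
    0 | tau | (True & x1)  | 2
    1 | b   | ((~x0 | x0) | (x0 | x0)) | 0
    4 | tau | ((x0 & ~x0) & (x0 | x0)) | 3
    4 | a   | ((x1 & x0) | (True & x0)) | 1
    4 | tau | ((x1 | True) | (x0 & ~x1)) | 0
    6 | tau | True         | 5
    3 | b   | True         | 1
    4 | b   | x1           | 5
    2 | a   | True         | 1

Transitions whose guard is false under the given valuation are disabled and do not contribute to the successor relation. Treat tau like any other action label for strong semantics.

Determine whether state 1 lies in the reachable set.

Guard filter leaves 10 enabled edge(s).
L0 = {0}
L1 = {2}  now seen {0,2}
L2 = {1}  now seen {0,1,2}
L3 = {5}  now seen {0,1,2,5}
Reach set: {0,1,2,5}
trace reaching 1: tau·a

Answer: REACHABLE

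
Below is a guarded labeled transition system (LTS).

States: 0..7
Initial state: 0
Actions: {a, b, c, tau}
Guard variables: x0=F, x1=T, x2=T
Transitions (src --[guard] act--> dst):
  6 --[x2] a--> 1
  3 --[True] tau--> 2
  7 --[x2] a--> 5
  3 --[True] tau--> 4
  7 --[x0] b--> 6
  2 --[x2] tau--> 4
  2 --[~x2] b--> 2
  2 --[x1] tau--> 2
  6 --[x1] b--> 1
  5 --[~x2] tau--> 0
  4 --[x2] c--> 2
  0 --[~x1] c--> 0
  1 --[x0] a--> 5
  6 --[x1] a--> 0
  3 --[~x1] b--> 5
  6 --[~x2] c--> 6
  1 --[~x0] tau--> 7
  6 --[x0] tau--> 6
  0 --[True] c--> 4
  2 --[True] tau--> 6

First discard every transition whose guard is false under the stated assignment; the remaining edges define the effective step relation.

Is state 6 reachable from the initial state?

12 transition(s) survive guard evaluation.
depth 0: {0}
depth 1: {4}  now seen {0,4}
depth 2: {2}  now seen {0,2,4}
depth 3: {6}  now seen {0,2,4,6}
depth 4: {1}  now seen {0,1,2,4,6}
depth 5: {7}  now seen {0,1,2,4,6,7}
depth 6: {5}  now seen {0,1,2,4,5,6,7}
Reachable = {0,1,2,4,5,6,7}
Path to 6: c·c·tau

Answer: REACHABLE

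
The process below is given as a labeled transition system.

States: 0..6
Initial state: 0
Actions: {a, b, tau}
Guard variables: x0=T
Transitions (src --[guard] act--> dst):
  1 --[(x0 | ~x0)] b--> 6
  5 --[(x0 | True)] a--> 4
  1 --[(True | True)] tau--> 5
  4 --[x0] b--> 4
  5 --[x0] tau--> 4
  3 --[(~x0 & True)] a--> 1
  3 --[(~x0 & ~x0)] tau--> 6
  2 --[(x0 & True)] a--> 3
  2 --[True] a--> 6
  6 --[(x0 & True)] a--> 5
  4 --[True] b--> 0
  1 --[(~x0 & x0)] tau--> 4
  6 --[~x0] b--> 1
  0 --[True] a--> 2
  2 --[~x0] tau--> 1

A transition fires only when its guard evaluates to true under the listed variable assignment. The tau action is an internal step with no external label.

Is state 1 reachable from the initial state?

Answer: UNREACHABLE

Trace:
After dropping false guards: 10 live edges.
Layer 0: {0}
Layer 1: {2}  cumulative {0,2}
Layer 2: {3,6}  cumulative {0,2,3,6}
Layer 3: {5}  cumulative {0,2,3,5,6}
Layer 4: {4}  cumulative {0,2,3,4,5,6}
Reachable = {0,2,3,4,5,6}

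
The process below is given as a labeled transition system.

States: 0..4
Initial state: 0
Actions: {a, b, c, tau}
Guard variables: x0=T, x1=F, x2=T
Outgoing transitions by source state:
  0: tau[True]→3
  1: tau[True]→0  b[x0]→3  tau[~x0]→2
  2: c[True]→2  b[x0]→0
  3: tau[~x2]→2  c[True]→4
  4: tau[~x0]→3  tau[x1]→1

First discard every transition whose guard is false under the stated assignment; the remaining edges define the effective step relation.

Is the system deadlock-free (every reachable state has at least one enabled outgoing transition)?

Answer: DEADLOCK at state 4

Working:
R = {0,3,4}
  0: tau→3  [1 out]
  3: c→4  [1 out]
  4: ∅  [deadlock]
witness 4: tau·c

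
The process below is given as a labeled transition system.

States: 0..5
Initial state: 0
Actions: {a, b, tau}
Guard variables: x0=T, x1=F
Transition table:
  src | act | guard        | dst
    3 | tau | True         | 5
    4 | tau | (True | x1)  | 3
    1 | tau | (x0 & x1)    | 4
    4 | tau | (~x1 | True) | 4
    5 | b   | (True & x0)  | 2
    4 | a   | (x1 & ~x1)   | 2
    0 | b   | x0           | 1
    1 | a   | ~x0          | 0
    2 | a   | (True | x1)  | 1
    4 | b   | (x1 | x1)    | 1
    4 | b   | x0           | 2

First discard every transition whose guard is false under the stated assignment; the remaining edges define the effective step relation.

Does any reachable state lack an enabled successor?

R = {0,1}
  0: b→1  [deg 1]
  1: ∅  [STUCK]
trace reaching 1: b

Answer: DEADLOCK at state 1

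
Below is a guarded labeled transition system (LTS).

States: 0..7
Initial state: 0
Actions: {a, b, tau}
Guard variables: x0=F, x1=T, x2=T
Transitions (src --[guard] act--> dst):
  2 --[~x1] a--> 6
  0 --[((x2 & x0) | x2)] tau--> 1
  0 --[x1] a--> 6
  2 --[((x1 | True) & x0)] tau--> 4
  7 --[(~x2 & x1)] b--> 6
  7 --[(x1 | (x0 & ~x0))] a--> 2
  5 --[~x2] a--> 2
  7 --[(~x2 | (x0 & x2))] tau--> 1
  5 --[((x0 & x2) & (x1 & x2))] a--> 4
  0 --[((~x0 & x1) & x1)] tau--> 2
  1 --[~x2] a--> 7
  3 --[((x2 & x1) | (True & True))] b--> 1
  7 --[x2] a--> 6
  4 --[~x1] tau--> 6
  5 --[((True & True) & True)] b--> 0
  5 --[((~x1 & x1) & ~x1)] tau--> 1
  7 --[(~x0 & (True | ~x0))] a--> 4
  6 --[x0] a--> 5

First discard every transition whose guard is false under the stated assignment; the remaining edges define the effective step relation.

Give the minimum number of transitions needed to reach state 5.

Answer: UNREACHABLE

Trace:
Breadth-first toward 5:
  depth 0: {0}
  depth 1: {1,2,6}
5 never appears.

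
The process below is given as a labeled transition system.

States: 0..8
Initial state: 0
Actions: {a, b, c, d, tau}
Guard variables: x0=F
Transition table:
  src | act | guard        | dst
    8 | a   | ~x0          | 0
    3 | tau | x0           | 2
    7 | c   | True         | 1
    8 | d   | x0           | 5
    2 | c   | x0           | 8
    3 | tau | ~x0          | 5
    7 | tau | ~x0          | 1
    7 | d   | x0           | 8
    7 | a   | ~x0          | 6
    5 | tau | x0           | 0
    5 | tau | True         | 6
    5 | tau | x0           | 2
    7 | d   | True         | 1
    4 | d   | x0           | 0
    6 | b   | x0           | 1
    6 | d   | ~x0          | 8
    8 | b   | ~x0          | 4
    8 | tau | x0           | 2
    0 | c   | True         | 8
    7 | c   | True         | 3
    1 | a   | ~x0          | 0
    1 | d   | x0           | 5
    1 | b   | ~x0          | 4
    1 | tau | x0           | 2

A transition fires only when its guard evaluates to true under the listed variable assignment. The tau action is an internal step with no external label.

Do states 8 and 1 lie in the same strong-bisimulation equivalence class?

Compute ~ classes (split until stable):
  round 0: {{0,1,2,3,4,5,6,7,8}}
  round 1: {{0},{1,8},{2,4},{3,5},{6},{7}}
  round 2: {{0},{1,8},{2,4},{3},{5},{6},{7}}
stable after 3 split(s): 7 block(s)
[8]={1,8}  [1]={1,8}

Answer: BISIMILAR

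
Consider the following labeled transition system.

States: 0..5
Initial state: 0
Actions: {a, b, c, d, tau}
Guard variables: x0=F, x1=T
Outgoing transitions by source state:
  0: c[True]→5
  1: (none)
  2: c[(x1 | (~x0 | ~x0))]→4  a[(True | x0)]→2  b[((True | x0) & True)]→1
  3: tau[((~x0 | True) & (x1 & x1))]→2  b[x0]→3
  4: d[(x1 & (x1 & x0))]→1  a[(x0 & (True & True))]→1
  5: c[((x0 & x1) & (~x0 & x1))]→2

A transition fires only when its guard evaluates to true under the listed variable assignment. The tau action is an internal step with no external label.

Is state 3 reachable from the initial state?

Answer: UNREACHABLE

Trace:
Guard filter leaves 5 enabled edge(s).
L0 = {0}
L1 = {5}  total {0,5}
Reach set: {0,5}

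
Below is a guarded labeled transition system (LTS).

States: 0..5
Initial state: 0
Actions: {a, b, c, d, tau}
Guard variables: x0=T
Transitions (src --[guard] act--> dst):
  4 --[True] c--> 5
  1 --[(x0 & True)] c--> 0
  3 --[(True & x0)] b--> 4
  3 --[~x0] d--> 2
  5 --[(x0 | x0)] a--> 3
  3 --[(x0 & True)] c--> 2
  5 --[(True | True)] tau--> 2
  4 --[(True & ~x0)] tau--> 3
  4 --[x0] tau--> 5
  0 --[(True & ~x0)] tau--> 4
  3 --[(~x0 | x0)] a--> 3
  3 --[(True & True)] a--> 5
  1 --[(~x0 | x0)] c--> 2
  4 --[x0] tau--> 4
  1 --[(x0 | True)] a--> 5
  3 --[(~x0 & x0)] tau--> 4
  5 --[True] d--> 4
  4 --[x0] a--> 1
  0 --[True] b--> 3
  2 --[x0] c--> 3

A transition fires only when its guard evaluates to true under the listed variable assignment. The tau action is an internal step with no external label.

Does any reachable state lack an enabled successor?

Answer: DEADLOCK-FREE

Trace:
Reach set: {0,1,2,3,4,5}
  0: b→3  [1 exit(s)]
  1: a→5  c→0  c→2  [3 exit(s)]
  2: c→3  [1 exit(s)]
  3: a→3  a→5  b→4  c→2  [4 exit(s)]
  4: a→1  c→5  tau→4  tau→5  [4 exit(s)]
  5: a→3  d→4  tau→2  [3 exit(s)]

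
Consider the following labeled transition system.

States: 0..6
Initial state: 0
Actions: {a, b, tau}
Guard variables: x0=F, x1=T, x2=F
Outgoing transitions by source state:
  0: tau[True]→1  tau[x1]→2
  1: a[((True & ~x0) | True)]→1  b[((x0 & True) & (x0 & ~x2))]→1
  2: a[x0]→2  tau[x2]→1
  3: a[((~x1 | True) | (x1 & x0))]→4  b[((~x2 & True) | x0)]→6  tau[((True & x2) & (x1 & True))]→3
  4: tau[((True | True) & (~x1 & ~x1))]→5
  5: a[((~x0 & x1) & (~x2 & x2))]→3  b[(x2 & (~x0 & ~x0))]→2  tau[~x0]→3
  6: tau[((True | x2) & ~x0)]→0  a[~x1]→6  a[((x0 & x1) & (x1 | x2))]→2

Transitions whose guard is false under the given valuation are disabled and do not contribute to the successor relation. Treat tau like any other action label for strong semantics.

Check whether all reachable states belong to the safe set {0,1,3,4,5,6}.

Safe = {0,1,3,4,5,6}
Reach set: {0,1,2}
  0: ✓
  1: ✓
  2: VIOLATES
reach 2 via tau — violates

Answer: INVARIANT VIOLATED at state 2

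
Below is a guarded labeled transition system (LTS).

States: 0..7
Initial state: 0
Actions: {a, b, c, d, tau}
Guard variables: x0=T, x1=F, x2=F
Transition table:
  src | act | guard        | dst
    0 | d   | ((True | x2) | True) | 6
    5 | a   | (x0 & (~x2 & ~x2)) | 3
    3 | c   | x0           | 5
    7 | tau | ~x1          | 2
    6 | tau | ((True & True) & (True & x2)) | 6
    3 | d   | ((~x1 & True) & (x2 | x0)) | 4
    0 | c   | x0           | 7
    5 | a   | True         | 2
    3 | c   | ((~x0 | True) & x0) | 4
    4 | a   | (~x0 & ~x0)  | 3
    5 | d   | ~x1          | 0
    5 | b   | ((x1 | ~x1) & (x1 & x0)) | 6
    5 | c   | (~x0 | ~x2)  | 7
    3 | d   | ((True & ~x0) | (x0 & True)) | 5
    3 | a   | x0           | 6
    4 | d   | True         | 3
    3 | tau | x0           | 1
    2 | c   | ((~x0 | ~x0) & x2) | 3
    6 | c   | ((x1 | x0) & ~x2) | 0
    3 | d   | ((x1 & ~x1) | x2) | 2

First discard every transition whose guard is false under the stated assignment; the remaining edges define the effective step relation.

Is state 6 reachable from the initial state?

15 transition(s) survive guard evaluation.
L0 = {0}
L1 = {6,7}  now seen {0,6,7}
L2 = {2}  now seen {0,2,6,7}
R = {0,2,6,7}
trace reaching 6: d

Answer: REACHABLE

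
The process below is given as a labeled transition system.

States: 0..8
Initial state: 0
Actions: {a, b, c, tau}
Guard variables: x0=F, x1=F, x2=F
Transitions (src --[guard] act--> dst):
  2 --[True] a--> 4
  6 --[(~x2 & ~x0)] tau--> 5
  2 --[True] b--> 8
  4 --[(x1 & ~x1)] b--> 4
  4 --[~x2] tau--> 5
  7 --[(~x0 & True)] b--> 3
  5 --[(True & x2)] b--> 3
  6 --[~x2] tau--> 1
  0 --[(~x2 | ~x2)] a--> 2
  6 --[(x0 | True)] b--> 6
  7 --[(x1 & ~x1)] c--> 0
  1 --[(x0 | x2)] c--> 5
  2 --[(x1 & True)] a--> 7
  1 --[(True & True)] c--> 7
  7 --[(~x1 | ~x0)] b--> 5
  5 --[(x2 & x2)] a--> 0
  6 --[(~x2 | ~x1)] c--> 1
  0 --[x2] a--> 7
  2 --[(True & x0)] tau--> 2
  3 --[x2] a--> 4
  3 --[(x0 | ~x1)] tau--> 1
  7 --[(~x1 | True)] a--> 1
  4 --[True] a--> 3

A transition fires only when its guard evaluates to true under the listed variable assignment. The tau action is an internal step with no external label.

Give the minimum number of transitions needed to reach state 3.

Breadth-first toward 3:
  Layer 0: {0}
  Layer 1: {2}
  Layer 2: {4,8}
  Layer 3: {3,5}
depth(3)=3, e.g. a·a·a

Answer: 3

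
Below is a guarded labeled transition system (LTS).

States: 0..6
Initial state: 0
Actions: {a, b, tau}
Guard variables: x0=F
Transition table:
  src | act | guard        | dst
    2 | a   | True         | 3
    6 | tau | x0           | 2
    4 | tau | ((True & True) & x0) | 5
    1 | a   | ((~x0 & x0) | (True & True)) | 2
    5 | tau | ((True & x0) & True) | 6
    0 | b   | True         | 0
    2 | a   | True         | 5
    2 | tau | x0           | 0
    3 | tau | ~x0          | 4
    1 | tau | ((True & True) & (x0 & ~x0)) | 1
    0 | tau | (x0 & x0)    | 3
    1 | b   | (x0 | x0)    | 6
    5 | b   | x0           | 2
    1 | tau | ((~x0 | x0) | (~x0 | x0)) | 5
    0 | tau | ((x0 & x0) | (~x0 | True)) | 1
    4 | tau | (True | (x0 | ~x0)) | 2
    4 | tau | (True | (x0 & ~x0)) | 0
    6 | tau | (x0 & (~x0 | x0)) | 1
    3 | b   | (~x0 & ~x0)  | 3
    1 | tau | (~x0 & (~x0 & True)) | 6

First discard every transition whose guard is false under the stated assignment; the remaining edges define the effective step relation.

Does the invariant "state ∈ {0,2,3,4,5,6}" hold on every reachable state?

Inv-set: {0,2,3,4,5,6}
R = {0,1,2,3,4,5,6}
  0: safe
  1: ✗ unsafe
  2: safe
  3: safe
  4: safe
  5: safe
  6: safe
witness against invariant: tau → 1

Answer: INVARIANT VIOLATED at state 1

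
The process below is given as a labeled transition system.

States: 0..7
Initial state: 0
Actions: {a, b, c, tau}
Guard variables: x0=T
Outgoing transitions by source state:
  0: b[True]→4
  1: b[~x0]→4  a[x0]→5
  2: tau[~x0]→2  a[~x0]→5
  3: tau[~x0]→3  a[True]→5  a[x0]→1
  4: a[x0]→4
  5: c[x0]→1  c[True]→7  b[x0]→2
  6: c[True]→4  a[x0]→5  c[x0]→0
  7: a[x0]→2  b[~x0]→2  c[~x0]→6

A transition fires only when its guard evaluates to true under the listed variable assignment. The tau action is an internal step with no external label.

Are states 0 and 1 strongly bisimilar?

Answer: NOT BISIMILAR

Analysis:
Compute ~ classes (split until stable):
  π0 = {{0,1,2,3,4,5,6,7}}
  π1 = {{0},{1,3,4,7},{2},{5},{6}}
  π2 = {{0},{1},{2},{3},{4},{5},{6},{7}}
Fixed point at round 3; 8 class(es).
class of 0: {0}; class of 1: {1}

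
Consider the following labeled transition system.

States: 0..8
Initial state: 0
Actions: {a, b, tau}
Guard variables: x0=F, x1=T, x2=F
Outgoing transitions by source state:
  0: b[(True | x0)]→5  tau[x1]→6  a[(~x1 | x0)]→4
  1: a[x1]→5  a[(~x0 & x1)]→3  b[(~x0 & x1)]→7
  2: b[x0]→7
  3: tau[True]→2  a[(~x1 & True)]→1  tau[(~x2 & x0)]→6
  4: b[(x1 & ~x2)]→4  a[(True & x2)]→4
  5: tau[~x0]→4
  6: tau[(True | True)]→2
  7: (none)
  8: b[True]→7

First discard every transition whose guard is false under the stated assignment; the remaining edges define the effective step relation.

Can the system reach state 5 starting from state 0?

Answer: REACHABLE

Working:
After dropping false guards: 10 live edges.
L0 = {0}
L1 = {5,6}  total {0,5,6}
L2 = {2,4}  total {0,2,4,5,6}
Reach set: {0,2,4,5,6}
witness 5: b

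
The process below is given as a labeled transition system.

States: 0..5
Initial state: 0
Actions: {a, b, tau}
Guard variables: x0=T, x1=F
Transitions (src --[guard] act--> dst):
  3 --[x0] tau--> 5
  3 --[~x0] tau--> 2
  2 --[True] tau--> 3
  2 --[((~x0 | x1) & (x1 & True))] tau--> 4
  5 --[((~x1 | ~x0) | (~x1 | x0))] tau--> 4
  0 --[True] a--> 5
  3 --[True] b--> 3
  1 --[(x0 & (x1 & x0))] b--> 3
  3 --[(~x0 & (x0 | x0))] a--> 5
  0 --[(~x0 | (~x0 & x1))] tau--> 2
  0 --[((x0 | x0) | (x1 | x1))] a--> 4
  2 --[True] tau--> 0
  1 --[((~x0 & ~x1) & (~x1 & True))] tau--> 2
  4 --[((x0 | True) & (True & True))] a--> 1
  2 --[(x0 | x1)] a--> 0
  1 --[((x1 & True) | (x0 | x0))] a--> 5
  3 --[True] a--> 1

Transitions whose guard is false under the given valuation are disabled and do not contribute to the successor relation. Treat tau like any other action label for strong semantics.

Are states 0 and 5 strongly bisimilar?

Answer: NOT BISIMILAR

Working:
Compute ~ classes (split until stable):
  P[0] = {{0,1,2,3,4,5}}
  P[1] = {{0,1,4},{2},{3},{5}}
  P[2] = {{0},{1},{2},{3},{4},{5}}
Fixed point at round 3; 6 class(es).
0∈{0}, 5∈{5}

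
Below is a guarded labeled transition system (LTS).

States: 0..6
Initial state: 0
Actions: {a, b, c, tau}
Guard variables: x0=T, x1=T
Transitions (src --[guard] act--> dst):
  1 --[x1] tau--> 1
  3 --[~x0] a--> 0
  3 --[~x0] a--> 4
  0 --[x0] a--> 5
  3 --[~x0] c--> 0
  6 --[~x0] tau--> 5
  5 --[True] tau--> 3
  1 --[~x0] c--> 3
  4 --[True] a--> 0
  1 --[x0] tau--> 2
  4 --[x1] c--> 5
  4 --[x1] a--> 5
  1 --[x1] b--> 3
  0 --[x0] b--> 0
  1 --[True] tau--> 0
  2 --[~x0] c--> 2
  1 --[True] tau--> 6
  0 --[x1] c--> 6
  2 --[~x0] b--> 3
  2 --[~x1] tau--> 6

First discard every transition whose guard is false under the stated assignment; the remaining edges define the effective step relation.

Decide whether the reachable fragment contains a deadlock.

R = {0,3,5,6}
  0: a→5  b→0  c→6  [3 exit(s)]
  3: ∅  [deadlock]
  5: tau→3  [1 exit(s)]
  6: ∅  [deadlock]
witness 3: a·tau

Answer: DEADLOCK at state 3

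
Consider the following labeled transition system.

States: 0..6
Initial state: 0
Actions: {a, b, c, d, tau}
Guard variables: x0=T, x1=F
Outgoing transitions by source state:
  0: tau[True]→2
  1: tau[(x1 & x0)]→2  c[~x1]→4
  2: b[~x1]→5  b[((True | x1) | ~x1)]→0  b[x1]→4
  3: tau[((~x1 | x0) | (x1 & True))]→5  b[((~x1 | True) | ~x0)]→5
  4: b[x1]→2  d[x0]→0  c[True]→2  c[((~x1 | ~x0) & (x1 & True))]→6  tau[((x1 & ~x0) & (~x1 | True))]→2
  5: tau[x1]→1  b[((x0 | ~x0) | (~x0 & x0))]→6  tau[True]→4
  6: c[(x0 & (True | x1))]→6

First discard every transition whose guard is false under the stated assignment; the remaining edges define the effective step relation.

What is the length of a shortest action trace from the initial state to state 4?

Breadth-first toward 4:
  depth 0: {0}
  depth 1: {2}
  depth 2: {5}
  depth 3: {4,6}
4 enters at depth 3; path tau·b·tau

Answer: 3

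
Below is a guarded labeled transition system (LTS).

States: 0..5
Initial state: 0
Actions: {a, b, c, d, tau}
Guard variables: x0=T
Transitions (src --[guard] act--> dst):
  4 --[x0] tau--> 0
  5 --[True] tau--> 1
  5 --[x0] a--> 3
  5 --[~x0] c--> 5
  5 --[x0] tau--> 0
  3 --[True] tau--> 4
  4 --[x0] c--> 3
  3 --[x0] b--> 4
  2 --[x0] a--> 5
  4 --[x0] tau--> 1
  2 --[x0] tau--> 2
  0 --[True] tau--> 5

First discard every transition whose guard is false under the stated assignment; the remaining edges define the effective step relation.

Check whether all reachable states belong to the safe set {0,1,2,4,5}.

Safe = {0,1,2,4,5}
Reachable = {0,1,3,4,5}
  0: ✓
  1: ✓
  3: ✗ unsafe
  4: ✓
  5: ✓
reach 3 via tau·a — violates

Answer: INVARIANT VIOLATED at state 3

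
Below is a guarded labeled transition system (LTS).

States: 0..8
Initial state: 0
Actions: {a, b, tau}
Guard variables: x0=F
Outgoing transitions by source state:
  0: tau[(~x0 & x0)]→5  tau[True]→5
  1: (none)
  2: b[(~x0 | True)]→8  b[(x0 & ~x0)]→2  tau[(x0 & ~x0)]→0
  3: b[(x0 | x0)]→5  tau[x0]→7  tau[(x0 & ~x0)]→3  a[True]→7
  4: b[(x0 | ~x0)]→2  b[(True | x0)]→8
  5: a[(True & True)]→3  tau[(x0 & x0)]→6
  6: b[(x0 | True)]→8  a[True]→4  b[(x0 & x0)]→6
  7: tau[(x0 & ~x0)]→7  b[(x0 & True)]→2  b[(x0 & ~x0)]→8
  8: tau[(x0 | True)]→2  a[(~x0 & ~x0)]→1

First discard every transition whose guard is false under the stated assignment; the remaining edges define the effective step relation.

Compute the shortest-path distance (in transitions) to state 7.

Answer: 3

Trace:
Layered search for 7:
  Layer 0: {0}
  Layer 1: {5}
  Layer 2: {3}
  Layer 3: {7}
7 enters at depth 3; path tau·a·a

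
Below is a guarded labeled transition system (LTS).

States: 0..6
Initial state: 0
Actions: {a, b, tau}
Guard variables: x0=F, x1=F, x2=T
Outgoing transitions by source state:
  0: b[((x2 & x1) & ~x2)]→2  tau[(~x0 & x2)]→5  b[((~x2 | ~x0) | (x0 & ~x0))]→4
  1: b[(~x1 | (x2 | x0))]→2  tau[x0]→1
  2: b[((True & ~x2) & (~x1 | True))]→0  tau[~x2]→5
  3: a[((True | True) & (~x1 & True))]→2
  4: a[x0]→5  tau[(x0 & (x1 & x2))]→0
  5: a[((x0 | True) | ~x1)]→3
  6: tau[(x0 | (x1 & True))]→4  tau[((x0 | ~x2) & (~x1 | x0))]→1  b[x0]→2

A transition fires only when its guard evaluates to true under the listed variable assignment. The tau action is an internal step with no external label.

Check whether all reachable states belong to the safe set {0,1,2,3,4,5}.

Inv-set: {0,1,2,3,4,5}
Reach set: {0,2,3,4,5}
  0: safe
  2: safe
  3: safe
  4: safe
  5: safe

Answer: INVARIANT HOLDS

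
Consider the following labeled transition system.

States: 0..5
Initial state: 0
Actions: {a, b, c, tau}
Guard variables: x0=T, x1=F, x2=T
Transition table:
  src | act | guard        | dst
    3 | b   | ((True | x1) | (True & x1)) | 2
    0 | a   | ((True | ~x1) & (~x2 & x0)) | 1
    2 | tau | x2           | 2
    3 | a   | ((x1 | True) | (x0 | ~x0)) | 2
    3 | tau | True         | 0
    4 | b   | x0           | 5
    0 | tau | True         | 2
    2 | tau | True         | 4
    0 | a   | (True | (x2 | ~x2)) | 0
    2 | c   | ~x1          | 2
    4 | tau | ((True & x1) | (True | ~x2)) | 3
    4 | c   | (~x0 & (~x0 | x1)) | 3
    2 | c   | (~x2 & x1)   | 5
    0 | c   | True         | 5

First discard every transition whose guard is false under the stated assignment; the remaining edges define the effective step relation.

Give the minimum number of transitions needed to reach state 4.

Answer: 2

Trace:
Breadth-first toward 4:
  L0 = {0}
  L1 = {2,5}
  L2 = {4}
first hit 4 at d=2 via tau·tau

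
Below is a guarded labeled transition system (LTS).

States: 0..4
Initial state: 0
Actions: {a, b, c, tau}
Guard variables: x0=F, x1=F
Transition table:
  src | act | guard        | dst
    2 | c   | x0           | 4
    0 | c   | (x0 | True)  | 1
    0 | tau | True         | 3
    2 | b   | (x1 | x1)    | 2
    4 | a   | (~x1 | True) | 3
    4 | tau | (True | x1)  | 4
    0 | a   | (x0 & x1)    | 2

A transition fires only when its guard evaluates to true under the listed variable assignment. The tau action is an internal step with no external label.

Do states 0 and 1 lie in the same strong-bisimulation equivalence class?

Answer: NOT BISIMILAR

Analysis:
Refine partition for ~:
  round 0: {{0,1,2,3,4}}
  round 1: {{0},{1,2,3},{4}}
stable after 2 split(s): 3 block(s)
class of 0: {0}; class of 1: {1,2,3}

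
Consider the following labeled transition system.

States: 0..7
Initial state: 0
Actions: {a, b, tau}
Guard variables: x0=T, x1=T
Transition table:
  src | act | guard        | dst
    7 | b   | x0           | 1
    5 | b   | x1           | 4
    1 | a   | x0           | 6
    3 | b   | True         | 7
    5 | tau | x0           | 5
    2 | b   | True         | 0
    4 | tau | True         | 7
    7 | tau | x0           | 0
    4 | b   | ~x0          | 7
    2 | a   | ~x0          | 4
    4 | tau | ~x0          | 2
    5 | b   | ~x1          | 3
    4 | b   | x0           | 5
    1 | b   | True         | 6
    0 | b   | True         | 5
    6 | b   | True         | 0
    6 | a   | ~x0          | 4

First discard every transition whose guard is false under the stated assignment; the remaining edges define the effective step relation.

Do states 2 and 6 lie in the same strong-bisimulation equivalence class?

Bisimulation quotient by refinement:
  round 0: {{0,1,2,3,4,5,6,7}}
  round 1: {{0,2,3,6},{1},{4,5,7}}
  round 2: {{0,3},{1},{2,6},{4,5},{7}}
  round 3: {{0},{1},{2,6},{3},{4},{5},{7}}
7 equivalence class(es) (converged in 4)
class of 2: {2,6}; class of 6: {2,6}

Answer: BISIMILAR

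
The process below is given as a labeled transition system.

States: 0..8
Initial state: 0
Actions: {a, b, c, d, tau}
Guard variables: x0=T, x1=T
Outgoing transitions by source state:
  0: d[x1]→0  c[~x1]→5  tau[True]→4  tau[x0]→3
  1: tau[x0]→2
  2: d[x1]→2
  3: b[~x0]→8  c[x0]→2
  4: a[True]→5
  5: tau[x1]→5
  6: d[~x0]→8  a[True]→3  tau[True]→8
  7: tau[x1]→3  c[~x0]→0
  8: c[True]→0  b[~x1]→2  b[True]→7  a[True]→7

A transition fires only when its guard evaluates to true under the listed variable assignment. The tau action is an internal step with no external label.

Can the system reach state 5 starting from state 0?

Answer: REACHABLE

Working:
After dropping false guards: 14 live edges.
L0 = {0}
L1 = {3,4}  now seen {0,3,4}
L2 = {2,5}  now seen {0,2,3,4,5}
Reach set: {0,2,3,4,5}
trace reaching 5: tau·a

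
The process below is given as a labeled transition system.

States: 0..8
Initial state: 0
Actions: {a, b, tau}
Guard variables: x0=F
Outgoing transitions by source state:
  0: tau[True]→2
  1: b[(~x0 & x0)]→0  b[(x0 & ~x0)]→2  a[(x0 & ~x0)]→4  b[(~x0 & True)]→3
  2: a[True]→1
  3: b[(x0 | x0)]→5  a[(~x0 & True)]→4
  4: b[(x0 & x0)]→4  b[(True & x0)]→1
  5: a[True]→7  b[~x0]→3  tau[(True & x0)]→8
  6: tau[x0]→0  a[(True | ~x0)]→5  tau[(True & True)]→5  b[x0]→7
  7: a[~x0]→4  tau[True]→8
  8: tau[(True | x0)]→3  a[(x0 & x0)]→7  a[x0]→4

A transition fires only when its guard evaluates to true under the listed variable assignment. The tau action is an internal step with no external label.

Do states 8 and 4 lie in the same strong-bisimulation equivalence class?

Compute ~ classes (split until stable):
  P[0] = {{0,1,2,3,4,5,6,7,8}}
  P[1] = {{0,8},{1},{2,3},{4},{5},{6,7}}
  P[2] = {{0,8},{1},{2},{3},{4},{5},{6},{7}}
  P[3] = {{0},{1},{2},{3},{4},{5},{6},{7},{8}}
9 equivalence class(es) (converged in 4)
class of 8: {8}; class of 4: {4}

Answer: NOT BISIMILAR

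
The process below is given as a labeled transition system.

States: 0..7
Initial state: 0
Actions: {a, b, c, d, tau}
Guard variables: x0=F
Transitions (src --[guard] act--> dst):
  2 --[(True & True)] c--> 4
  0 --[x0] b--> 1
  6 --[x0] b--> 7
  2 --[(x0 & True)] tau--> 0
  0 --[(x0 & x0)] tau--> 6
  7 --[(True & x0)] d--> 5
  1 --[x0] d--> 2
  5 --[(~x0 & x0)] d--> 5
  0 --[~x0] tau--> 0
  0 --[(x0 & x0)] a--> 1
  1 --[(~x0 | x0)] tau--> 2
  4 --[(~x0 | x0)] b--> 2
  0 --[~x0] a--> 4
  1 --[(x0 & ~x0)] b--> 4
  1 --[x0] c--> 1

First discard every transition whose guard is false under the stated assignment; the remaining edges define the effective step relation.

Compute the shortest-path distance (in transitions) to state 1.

BFS to 1:
  depth 0: {0}
  depth 1: {4}
  depth 2: {2}
1 never appears.

Answer: UNREACHABLE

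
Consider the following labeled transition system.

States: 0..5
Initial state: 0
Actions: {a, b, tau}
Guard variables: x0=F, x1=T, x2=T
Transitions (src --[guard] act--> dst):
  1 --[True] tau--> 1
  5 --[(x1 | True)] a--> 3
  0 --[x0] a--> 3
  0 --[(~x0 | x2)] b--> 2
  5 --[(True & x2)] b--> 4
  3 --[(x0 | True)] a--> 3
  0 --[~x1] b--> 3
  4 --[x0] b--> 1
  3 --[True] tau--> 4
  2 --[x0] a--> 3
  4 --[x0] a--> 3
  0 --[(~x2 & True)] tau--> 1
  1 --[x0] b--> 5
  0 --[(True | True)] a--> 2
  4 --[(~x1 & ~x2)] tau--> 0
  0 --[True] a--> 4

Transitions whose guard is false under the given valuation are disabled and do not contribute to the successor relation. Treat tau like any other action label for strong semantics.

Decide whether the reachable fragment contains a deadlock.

Answer: DEADLOCK at state 2

Trace:
Reachable = {0,2,4}
  0: a→2  a→4  b→2  [3 exit(s)]
  2: ∅  [STUCK]
  4: ∅  [STUCK]
trace reaching 2: b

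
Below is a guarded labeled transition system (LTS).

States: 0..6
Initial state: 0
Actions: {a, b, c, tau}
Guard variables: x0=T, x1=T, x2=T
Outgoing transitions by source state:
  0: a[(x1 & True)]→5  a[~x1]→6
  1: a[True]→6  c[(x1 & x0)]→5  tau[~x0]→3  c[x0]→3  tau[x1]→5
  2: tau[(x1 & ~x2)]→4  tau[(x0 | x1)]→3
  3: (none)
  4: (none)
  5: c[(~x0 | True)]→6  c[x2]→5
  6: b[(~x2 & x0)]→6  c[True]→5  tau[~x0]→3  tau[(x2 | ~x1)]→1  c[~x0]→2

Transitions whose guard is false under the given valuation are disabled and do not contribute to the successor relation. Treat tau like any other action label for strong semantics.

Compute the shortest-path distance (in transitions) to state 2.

Answer: UNREACHABLE

Working:
Breadth-first toward 2:
  depth 0: {0}
  depth 1: {5}
  depth 2: {6}
  depth 3: {1}
  depth 4: {3}
2 never appears.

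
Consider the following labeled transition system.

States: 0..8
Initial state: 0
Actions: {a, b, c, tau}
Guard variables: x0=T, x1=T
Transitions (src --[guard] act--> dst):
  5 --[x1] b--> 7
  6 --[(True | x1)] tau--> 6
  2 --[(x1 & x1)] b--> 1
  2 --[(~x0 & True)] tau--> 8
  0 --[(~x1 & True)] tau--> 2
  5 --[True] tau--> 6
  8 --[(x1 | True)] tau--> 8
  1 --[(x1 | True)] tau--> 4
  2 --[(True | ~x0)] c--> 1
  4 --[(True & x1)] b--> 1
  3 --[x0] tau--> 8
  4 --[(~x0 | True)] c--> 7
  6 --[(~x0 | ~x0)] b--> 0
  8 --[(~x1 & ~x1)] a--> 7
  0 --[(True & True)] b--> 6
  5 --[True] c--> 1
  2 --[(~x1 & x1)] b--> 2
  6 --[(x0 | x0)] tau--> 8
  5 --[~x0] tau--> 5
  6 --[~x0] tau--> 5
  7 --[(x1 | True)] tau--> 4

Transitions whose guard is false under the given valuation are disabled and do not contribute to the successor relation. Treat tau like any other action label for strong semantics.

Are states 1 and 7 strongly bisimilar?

Answer: BISIMILAR

Trace:
Compute ~ classes (split until stable):
  round 0: {{0,1,2,3,4,5,6,7,8}}
  round 1: {{0},{1,3,6,7,8},{2,4},{5}}
  round 2: {{0},{1,7},{2,4},{3,6,8},{5}}
stable after 3 split(s): 5 block(s)
class of 1: {1,7}; class of 7: {1,7}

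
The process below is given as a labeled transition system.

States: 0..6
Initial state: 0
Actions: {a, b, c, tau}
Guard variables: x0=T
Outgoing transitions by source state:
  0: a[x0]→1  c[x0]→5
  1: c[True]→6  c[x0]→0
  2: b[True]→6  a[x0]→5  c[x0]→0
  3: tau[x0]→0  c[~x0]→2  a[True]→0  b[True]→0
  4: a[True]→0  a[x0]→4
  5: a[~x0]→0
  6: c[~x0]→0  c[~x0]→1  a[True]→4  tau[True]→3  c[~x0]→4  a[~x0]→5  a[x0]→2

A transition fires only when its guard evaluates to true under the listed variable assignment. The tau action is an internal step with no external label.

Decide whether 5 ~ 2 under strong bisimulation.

Compute ~ classes (split until stable):
  round 0: {{0,1,2,3,4,5,6}}
  round 1: {{0},{1},{2},{3},{4},{5},{6}}
stable after 2 split(s): 7 block(s)
class of 5: {5}; class of 2: {2}

Answer: NOT BISIMILAR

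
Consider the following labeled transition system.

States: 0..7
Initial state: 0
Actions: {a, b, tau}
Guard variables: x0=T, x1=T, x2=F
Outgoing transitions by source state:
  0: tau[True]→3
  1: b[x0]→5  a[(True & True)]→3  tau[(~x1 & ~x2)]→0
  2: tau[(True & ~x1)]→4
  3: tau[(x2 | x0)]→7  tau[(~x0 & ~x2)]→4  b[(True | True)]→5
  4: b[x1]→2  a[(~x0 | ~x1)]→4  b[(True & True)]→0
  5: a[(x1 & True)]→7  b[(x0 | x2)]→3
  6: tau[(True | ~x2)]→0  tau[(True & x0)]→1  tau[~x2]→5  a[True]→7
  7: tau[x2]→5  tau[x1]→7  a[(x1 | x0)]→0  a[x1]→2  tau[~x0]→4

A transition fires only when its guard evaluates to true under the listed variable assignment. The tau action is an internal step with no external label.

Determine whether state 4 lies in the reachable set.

Answer: UNREACHABLE

Trace:
Guard filter leaves 16 enabled edge(s).
depth 0: {0}
depth 1: {3}  total {0,3}
depth 2: {5,7}  total {0,3,5,7}
depth 3: {2}  total {0,2,3,5,7}
Reach set: {0,2,3,5,7}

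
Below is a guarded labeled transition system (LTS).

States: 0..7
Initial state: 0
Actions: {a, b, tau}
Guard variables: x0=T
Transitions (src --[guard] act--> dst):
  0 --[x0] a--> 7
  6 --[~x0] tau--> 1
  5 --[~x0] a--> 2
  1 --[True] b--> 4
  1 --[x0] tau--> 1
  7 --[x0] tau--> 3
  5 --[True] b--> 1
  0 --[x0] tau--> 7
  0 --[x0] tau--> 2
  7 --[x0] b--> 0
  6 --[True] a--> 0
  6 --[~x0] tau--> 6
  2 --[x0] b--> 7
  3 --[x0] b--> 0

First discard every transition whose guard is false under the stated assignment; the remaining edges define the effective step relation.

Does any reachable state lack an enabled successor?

Answer: DEADLOCK-FREE

Trace:
Reach set: {0,2,3,7}
  0: a→7  tau→2  tau→7  [3 exit(s)]
  2: b→7  [1 exit(s)]
  3: b→0  [1 exit(s)]
  7: b→0  tau→3  [2 exit(s)]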